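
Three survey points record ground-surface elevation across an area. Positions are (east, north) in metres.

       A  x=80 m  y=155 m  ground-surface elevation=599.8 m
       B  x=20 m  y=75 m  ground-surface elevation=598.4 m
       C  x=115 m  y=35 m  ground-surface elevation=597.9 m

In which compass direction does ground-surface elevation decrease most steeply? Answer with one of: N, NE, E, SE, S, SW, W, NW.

Differences from A: to B (Δx, Δy, Δh) = (-60, -80, -1.4); to C = (35, -120, -1.9).
Determinant of the coordinate differences = (-60)·(-120) − 35·(-80) = 10000.
∂z/∂x = [(-1.4)·(-120) − (-1.9)·(-80)] / 10000 = +0.001600
∂z/∂y = [(-60)·(-1.9) − 35·(-1.4)] / 10000 = +0.01630
Steepest decrease is along −∇f = (-0.001600 E, -0.01630 N) → south.

S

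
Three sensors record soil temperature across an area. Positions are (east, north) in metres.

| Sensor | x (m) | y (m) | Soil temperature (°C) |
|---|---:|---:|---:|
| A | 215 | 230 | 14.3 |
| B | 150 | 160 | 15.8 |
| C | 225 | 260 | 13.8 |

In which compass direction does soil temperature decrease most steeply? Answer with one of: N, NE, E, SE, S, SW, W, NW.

Differences from A: to B (Δx, Δy, Δh) = (-65, -70, +1.5); to C = (10, 30, -0.5).
Solve a·Δx + b·Δy = ΔT: det = (-65)·30 − 10·(-70) = -1250.
∂T/∂x = [(+1.5)·30 − (-0.5)·(-70)] / -1250 = -0.008000
∂T/∂y = [(-65)·(-0.5) − 10·(+1.5)] / -1250 = -0.01400
Steepest decrease is along −∇f = (+0.008000 E, +0.01400 N) → northeast.

NE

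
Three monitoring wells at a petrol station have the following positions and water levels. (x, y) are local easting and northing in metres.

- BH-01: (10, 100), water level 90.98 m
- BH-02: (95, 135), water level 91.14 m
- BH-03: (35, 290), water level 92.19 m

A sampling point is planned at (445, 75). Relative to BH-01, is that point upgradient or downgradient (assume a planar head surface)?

downgradient

Differences from BH-01: to BH-02 (Δx, Δy, Δh) = (85, 35, +0.16); to BH-03 = (25, 190, +1.21).
Solve a·Δx + b·Δy = Δh: det = 85·190 − 25·35 = 15275.
∂h/∂x = [(+0.16)·190 − (+1.21)·35] / 15275 = -0.0007823
∂h/∂y = [85·(+1.21) − 25·(+0.16)] / 15275 = +0.006471
Head at (445, 75) = 90.98 + (-0.0007823)·(435) + (+0.006471)·(-25) = 90.48 m.
That is lower than the 90.98 m at BH-01, so the point is downgradient.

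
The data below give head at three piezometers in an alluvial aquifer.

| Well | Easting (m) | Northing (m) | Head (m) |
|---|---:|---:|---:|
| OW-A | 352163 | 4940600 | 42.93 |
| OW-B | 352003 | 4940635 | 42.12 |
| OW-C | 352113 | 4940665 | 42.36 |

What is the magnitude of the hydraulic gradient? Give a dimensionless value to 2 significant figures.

Differences from OW-A: to OW-B (Δx, Δy, Δh) = (-160, 35, -0.81); to OW-C = (-50, 65, -0.57).
Determinant of the coordinate differences = (-160)·65 − (-50)·35 = -8650.
∂h/∂x = [(-0.81)·65 − (-0.57)·35] / -8650 = +0.003780
∂h/∂y = [(-160)·(-0.57) − (-50)·(-0.81)] / -8650 = -0.005861
|∇h| = √(0.003780² + -0.005861²) = 0.006974

0.0070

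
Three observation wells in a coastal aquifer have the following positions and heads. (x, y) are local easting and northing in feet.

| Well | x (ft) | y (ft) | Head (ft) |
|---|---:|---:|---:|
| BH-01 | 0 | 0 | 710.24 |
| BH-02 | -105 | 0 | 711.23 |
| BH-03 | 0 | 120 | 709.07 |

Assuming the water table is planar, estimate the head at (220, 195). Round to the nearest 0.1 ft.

∂h/∂x = (711.23 − 710.24) / (-105 − 0) = -0.009429
∂h/∂y = (709.07 − 710.24) / (120 − 0) = -0.009750
h(220, 195) = 710.24 + (-0.009429)·(220) + (-0.009750)·(195) = 710.24 -2.074 -1.901 = 706.264 ft.

706.3 ft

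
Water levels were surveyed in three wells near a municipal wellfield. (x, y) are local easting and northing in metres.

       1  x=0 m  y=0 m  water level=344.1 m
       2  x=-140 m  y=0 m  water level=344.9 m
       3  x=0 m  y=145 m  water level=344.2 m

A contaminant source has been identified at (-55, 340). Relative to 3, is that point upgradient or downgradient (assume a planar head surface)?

upgradient

∂h/∂x = (344.9 − 344.1) / (-140 − 0) = -0.005714
∂h/∂y = (344.2 − 344.1) / (145 − 0) = +0.0006897
Head at (-55, 340) = 344.1 + (-0.005714)·(-55) + (+0.0006897)·(340) = 344.65 m.
That is higher than the 344.2 m at 3, so the point is upgradient.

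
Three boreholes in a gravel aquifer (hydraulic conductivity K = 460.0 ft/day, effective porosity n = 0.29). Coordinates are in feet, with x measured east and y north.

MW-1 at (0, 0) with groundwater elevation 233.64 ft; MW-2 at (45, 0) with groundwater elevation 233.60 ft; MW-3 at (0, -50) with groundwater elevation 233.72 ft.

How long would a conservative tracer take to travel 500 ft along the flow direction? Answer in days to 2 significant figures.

170 days

∂h/∂x = (233.60 − 233.64) / (45 − 0) = -0.0008889
∂h/∂y = (233.72 − 233.64) / (-50 − 0) = -0.001600
|∇h| = √(-0.0008889² + -0.001600²) = 0.00183
Seepage velocity v = K·i/n = 460.0 × 0.00183 / 0.29 = 2.903 ft/day.
t = 500 / 2.903 = 172.2 days.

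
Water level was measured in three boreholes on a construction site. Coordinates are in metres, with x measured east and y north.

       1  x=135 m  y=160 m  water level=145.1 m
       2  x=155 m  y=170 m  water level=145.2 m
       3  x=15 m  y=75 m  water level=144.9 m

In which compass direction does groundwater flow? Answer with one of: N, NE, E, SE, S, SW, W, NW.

NW

With h = a·x + b·y + c and 1 as origin, the differences give:
  20·a + 10·b = +0.1
  (-120)·a + (-85)·b = -0.2
Eliminate b (×(-85) and ×10, subtract): -500·a = -6.50 → a = ∂h/∂x = +0.01300
Back-substitute: b = ∂h/∂y = -0.01600.
Flow = −∇h = (-0.01300 east, +0.01600 north), which points northwest.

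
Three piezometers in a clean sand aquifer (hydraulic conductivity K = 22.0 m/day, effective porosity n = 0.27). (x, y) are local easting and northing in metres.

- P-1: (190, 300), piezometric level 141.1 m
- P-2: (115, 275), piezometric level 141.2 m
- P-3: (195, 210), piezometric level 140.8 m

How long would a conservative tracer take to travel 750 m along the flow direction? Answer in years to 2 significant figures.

6.3 years

Differences from P-1: to P-2 (Δx, Δy, Δh) = (-75, -25, +0.1); to P-3 = (5, -90, -0.3).
Determinant of the coordinate differences = (-75)·(-90) − 5·(-25) = 6875.
∂h/∂x = [(+0.1)·(-90) − (-0.3)·(-25)] / 6875 = -0.002400
∂h/∂y = [(-75)·(-0.3) − 5·(+0.1)] / 6875 = +0.003200
|∇h| = √(-0.002400² + 0.003200²) = 0.004
Seepage velocity v = K·i/n = 22.0 × 0.004 / 0.27 = 0.3259 m/day.
t = 750 / 0.3259 = 2301 days = 6.3 years.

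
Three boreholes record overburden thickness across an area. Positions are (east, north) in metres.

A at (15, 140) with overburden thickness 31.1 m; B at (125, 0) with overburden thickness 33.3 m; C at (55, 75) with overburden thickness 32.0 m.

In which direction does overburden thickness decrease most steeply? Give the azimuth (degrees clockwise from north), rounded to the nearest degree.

303°

With d = a·x + b·y + c and A as origin, the differences give:
  110·a + (-140)·b = +2.2
  40·a + (-65)·b = +0.9
Eliminate b (×(-65) and ×(-140), subtract): -1550·a = -17.00 → a = ∂d/∂x = +0.01097
Back-substitute: b = ∂d/∂y = -0.007097.
Steepest decrease is along −∇f: components (-0.01097 E, +0.007097 N).
Azimuth = atan2(-0.01097, +0.007097) = 302.9° ≈ 303°.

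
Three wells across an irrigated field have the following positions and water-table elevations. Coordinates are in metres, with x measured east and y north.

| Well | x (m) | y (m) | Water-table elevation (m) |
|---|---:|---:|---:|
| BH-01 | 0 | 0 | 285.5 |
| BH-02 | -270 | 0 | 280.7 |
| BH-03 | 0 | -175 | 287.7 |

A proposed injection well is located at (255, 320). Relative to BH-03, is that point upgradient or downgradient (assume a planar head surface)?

∂h/∂x = (280.7 − 285.5) / (-270 − 0) = +0.01778
∂h/∂y = (287.7 − 285.5) / (-175 − 0) = -0.01257
Head at (255, 320) = 285.5 + (+0.01778)·(255) + (-0.01257)·(320) = 286.01 m.
That is lower than the 287.7 m at BH-03, so the point is downgradient.

downgradient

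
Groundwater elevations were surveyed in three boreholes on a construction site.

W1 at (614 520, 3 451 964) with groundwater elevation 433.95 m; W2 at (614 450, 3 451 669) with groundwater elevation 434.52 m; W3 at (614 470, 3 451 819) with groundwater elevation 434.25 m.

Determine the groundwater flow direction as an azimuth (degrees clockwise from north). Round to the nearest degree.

038°

Taking W1 as reference: W2−W1 = (-70, -295, +0.57); W3−W1 = (-50, -145, +0.30).
Determinant of the coordinate differences = (-70)·(-145) − (-50)·(-295) = -4600.
∂h/∂x = [(+0.57)·(-145) − (+0.30)·(-295)] / -4600 = -0.001272
∂h/∂y = [(-70)·(+0.30) − (-50)·(+0.57)] / -4600 = -0.001630
Flow direction (−∇h) has components (+0.001272 E, +0.001630 N).
Azimuth = atan2(E, N) = atan2(+0.001272, +0.001630) = 38.0° ≈ 038°.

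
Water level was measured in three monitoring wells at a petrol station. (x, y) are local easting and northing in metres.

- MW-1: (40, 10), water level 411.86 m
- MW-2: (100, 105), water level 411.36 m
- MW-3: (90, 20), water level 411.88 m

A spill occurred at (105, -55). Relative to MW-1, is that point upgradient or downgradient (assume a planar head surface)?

Three-point gradient (reference MW-1): Δ to MW-2 = (60, 95, -0.50), Δ to MW-3 = (50, 10, +0.02).
∂h/∂x = +0.001663, ∂h/∂y = -0.006313 (det = -4150).
Head at (105, -55) = 411.86 + (+0.001663)·(65) + (-0.006313)·(-65) = 412.38 m.
That is higher than the 411.86 m at MW-1, so the point is upgradient.

upgradient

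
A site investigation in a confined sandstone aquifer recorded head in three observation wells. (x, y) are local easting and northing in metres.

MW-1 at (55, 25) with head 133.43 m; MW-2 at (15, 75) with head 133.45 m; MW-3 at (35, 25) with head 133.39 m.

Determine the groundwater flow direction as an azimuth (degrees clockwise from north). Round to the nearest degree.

Taking MW-1 as reference: MW-2−MW-1 = (-40, 50, +0.02); MW-3−MW-1 = (-20, 0, -0.04).
Determinant of the coordinate differences = (-40)·0 − (-20)·50 = 1000.
∂h/∂x = [(+0.02)·0 − (-0.04)·50] / 1000 = +0.002000
∂h/∂y = [(-40)·(-0.04) − (-20)·(+0.02)] / 1000 = +0.002000
Flow direction (−∇h) has components (-0.002000 E, -0.002000 N).
Azimuth = atan2(E, N) = atan2(-0.002000, -0.002000) = 225.0° ≈ 225°.

225°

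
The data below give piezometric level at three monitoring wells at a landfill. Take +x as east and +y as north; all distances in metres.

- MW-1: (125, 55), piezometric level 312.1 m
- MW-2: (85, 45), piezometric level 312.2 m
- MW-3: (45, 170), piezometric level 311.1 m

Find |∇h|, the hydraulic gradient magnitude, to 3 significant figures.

0.00889

Taking MW-1 as reference: MW-2−MW-1 = (-40, -10, +0.1); MW-3−MW-1 = (-80, 115, -1.0).
Solve a·Δx + b·Δy = Δh: det = (-40)·115 − (-80)·(-10) = -5400.
∂h/∂x = [(+0.1)·115 − (-1.0)·(-10)] / -5400 = -0.0002778
∂h/∂y = [(-40)·(-1.0) − (-80)·(+0.1)] / -5400 = -0.008889
|∇h| = √(-0.0002778² + -0.008889²) = 0.008893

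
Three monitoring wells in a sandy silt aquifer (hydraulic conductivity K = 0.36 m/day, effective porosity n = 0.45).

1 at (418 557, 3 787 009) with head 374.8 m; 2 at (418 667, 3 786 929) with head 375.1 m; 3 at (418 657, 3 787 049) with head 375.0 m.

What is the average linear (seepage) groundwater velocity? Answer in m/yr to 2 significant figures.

0.69 m/yr

Differences from 1: to 2 (Δx, Δy, Δh) = (110, -80, +0.3); to 3 = (100, 40, +0.2).
Determinant of the coordinate differences = 110·40 − 100·(-80) = 12400.
∂h/∂x = [(+0.3)·40 − (+0.2)·(-80)] / 12400 = +0.002258
∂h/∂y = [110·(+0.2) − 100·(+0.3)] / 12400 = -0.0006452
|∇h| = √(0.002258² + -0.0006452²) = 0.002348
Seepage velocity v = K·i/n = 0.36 × 0.002348 / 0.45 = 0.001878 m/day = 0.6859 m/yr.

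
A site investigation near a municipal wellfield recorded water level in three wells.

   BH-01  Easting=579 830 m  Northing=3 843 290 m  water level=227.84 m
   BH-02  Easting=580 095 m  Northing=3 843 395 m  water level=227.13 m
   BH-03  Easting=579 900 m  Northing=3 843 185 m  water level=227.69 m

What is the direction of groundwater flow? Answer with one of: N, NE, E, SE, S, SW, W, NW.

E

Taking BH-01 as reference: BH-02−BH-01 = (265, 105, -0.71); BH-03−BH-01 = (70, -105, -0.15).
Determinant of the coordinate differences = 265·(-105) − 70·105 = -35175.
∂h/∂x = [(-0.71)·(-105) − (-0.15)·105] / -35175 = -0.002567
∂h/∂y = [265·(-0.15) − 70·(-0.71)] / -35175 = -0.0002829
Flow = −∇h = (+0.002567 east, +0.0002829 north), which points east.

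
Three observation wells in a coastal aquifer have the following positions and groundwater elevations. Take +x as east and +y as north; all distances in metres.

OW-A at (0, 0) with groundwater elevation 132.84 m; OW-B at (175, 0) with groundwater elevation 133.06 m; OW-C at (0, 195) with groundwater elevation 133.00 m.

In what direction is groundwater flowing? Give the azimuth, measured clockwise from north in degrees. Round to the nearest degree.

∂h/∂x = (133.06 − 132.84) / (175 − 0) = +0.001257
∂h/∂y = (133.00 − 132.84) / (195 − 0) = +0.0008205
Flow direction (−∇h) has components (-0.001257 E, -0.0008205 N).
Azimuth = atan2(E, N) = atan2(-0.001257, -0.0008205) = 236.9° ≈ 237°.

237°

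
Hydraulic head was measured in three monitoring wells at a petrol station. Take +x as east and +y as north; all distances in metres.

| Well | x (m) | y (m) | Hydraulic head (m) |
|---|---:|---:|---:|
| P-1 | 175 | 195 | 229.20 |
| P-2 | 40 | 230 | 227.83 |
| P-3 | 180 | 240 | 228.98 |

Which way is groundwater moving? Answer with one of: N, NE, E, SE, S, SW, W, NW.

Taking P-1 as reference: P-2−P-1 = (-135, 35, -1.37); P-3−P-1 = (5, 45, -0.22).
Determinant of the coordinate differences = (-135)·45 − 5·35 = -6250.
∂h/∂x = [(-1.37)·45 − (-0.22)·35] / -6250 = +0.008632
∂h/∂y = [(-135)·(-0.22) − 5·(-1.37)] / -6250 = -0.005848
Flow = −∇h = (-0.008632 east, +0.005848 north), which points northwest.

NW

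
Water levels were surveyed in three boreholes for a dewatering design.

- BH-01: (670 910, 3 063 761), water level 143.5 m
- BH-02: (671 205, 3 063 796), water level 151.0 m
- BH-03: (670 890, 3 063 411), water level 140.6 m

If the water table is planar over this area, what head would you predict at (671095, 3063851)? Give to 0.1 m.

Taking BH-01 as reference: BH-02−BH-01 = (295, 35, +7.5); BH-03−BH-01 = (-20, -350, -2.9).
Determinant of the coordinate differences = 295·(-350) − (-20)·35 = -102550.
∂h/∂x = [(+7.5)·(-350) − (-2.9)·35] / -102550 = +0.02461
∂h/∂y = [295·(-2.9) − (-20)·(+7.5)] / -102550 = +0.006880
h(671095, 3063851) = 143.5 + (+0.02461)·(185) + (+0.006880)·(90) = 143.5 +4.552 +0.619 = 148.672 m.

148.7 m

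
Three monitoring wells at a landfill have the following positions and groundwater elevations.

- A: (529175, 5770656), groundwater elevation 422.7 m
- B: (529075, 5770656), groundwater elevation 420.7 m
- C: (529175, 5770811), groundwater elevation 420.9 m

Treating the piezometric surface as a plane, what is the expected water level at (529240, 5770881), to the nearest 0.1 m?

421.4 m

∂h/∂x = (420.7 − 422.7) / (529075 − 529175) = +0.02000
∂h/∂y = (420.9 − 422.7) / (5770811 − 5770656) = -0.01161
h(529240, 5770881) = 422.7 + (+0.02000)·(65) + (-0.01161)·(225) = 422.7 +1.300 -2.613 = 421.387 m.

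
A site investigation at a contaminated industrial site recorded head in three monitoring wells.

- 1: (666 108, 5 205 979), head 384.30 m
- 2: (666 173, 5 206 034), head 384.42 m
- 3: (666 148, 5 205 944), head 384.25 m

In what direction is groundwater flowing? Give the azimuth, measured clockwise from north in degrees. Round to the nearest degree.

190°

With h = a·x + b·y + c and 1 as origin, the differences give:
  65·a + 55·b = +0.12
  40·a + (-35)·b = -0.05
Eliminate b (×(-35) and ×55, subtract): -4475·a = -1.450 → a = ∂h/∂x = +0.0003240
Back-substitute: b = ∂h/∂y = +0.001799.
Flow direction (−∇h) has components (-0.0003240 E, -0.001799 N).
Azimuth = atan2(E, N) = atan2(-0.0003240, -0.001799) = 190.2° ≈ 190°.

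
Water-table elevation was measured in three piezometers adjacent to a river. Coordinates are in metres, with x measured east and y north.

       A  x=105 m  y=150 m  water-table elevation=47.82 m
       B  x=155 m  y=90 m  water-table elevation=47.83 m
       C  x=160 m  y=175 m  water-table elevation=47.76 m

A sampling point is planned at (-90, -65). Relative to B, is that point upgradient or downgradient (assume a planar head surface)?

upgradient

Differences from A: to B (Δx, Δy, Δh) = (50, -60, +0.01); to C = (55, 25, -0.06).
Solve a·Δx + b·Δy = Δh: det = 50·25 − 55·(-60) = 4550.
∂h/∂x = [(+0.01)·25 − (-0.06)·(-60)] / 4550 = -0.0007363
∂h/∂y = [50·(-0.06) − 55·(+0.01)] / 4550 = -0.0007802
Head at (-90, -65) = 47.82 + (-0.0007363)·(-195) + (-0.0007802)·(-215) = 48.13 m.
That is higher than the 47.83 m at B, so the point is upgradient.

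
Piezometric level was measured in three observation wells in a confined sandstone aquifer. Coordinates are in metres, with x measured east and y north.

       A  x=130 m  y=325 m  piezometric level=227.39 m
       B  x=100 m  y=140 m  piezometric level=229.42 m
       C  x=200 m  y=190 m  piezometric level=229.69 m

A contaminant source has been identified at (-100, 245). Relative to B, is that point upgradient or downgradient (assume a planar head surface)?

downgradient

Taking A as reference: B−A = (-30, -185, +2.03); C−A = (70, -135, +2.30).
Determinant of the coordinate differences = (-30)·(-135) − 70·(-185) = 17000.
∂h/∂x = [(+2.03)·(-135) − (+2.30)·(-185)] / 17000 = +0.008909
∂h/∂y = [(-30)·(+2.30) − 70·(+2.03)] / 17000 = -0.01242
Head at (-100, 245) = 227.39 + (+0.008909)·(-230) + (-0.01242)·(-80) = 226.33 m.
That is lower than the 229.42 m at B, so the point is downgradient.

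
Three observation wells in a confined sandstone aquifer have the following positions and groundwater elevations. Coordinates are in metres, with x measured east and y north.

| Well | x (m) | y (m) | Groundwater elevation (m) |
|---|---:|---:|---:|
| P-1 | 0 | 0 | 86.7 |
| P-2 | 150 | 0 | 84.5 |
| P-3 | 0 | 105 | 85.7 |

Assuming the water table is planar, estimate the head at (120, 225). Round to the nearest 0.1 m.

∂h/∂x = (84.5 − 86.7) / (150 − 0) = -0.01467
∂h/∂y = (85.7 − 86.7) / (105 − 0) = -0.009524
h(120, 225) = 86.7 + (-0.01467)·(120) + (-0.009524)·(225) = 86.7 -1.760 -2.143 = 82.797 m.

82.8 m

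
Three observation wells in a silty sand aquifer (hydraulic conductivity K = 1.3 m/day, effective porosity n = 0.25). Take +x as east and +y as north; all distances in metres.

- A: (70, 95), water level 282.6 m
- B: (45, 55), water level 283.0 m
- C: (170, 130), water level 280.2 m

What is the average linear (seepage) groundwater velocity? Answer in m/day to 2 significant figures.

Differences from A: to B (Δx, Δy, Δh) = (-25, -40, +0.4); to C = (100, 35, -2.4).
Solve a·Δx + b·Δy = Δh: det = (-25)·35 − 100·(-40) = 3125.
∂h/∂x = [(+0.4)·35 − (-2.4)·(-40)] / 3125 = -0.02624
∂h/∂y = [(-25)·(-2.4) − 100·(+0.4)] / 3125 = +0.006400
|∇h| = √(-0.02624² + 0.006400²) = 0.02701
Seepage velocity v = K·i/n = 1.3 × 0.02701 / 0.25 = 0.1405 m/day.

0.14 m/day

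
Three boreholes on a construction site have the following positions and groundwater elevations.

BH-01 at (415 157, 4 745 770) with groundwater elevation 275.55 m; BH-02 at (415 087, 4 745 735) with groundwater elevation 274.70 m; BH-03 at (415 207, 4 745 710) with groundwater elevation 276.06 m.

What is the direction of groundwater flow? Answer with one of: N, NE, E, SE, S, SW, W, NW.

With h = a·x + b·y + c and BH-01 as origin, the differences give:
  (-70)·a + (-35)·b = -0.85
  50·a + (-60)·b = +0.51
Eliminate b (×(-60) and ×(-35), subtract): 5950·a = 68.850 → a = ∂h/∂x = +0.01157
Back-substitute: b = ∂h/∂y = +0.001143.
Flow = −∇h = (-0.01157 east, -0.001143 north), which points west.

W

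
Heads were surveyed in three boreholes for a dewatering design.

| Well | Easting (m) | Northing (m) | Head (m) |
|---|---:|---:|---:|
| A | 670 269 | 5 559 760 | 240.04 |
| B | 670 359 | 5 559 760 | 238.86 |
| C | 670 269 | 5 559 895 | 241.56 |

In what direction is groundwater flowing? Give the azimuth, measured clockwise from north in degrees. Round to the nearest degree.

131°

∂h/∂x = (238.86 − 240.04) / (670359 − 670269) = -0.01311
∂h/∂y = (241.56 − 240.04) / (5559895 − 5559760) = +0.01126
Flow direction (−∇h) has components (+0.01311 E, -0.01126 N).
Azimuth = atan2(E, N) = atan2(+0.01311, -0.01126) = 130.7° ≈ 131°.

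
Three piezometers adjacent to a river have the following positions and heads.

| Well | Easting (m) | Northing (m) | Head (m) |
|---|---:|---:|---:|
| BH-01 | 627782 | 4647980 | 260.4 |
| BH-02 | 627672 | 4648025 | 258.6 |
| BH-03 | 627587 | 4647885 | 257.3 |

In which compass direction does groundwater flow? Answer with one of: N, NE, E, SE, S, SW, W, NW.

W

With h = a·x + b·y + c and BH-01 as origin, the differences give:
  (-110)·a + 45·b = -1.8
  (-195)·a + (-95)·b = -3.1
Eliminate b (×(-95) and ×45, subtract): 19225·a = 310.50 → a = ∂h/∂x = +0.01615
Back-substitute: b = ∂h/∂y = -0.0005202.
Flow = −∇h = (-0.01615 east, +0.0005202 north), which points west.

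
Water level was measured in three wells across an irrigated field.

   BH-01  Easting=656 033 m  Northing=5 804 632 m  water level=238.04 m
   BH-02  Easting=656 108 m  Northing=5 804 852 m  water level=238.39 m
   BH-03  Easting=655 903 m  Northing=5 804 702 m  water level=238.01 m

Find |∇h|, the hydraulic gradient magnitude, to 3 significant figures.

0.00157

Taking BH-01 as reference: BH-02−BH-01 = (75, 220, +0.35); BH-03−BH-01 = (-130, 70, -0.03).
Solve a·Δx + b·Δy = Δh: det = 75·70 − (-130)·220 = 33850.
∂h/∂x = [(+0.35)·70 − (-0.03)·220] / 33850 = +0.0009188
∂h/∂y = [75·(-0.03) − (-130)·(+0.35)] / 33850 = +0.001278
|∇h| = √(0.0009188² + 0.001278²) = 0.001574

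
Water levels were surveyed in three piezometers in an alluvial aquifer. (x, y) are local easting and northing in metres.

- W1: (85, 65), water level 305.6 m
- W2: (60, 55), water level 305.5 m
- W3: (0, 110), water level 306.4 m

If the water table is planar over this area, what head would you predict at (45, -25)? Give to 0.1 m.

Taking W1 as reference: W2−W1 = (-25, -10, -0.1); W3−W1 = (-85, 45, +0.8).
Solve a·Δx + b·Δy = Δh: det = (-25)·45 − (-85)·(-10) = -1975.
∂h/∂x = [(-0.1)·45 − (+0.8)·(-10)] / -1975 = -0.001772
∂h/∂y = [(-25)·(+0.8) − (-85)·(-0.1)] / -1975 = +0.01443
h(45, -25) = 305.6 + (-0.001772)·(-40) + (+0.01443)·(-90) = 305.6 +0.071 -1.299 = 304.372 m.

304.4 m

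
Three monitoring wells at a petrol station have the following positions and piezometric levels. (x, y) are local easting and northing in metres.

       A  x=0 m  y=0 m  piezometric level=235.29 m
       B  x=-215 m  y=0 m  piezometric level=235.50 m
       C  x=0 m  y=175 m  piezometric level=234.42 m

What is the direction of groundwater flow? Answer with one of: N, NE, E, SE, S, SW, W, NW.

N

∂h/∂x = (235.50 − 235.29) / (-215 − 0) = -0.0009767
∂h/∂y = (234.42 − 235.29) / (175 − 0) = -0.004971
Flow = −∇h = (+0.0009767 east, +0.004971 north), which points north.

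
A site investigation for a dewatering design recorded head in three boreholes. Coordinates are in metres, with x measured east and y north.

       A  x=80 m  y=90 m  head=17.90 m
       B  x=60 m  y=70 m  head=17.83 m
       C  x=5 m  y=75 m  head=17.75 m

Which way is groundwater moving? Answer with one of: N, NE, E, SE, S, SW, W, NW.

Taking A as reference: B−A = (-20, -20, -0.07); C−A = (-75, -15, -0.15).
Determinant of the coordinate differences = (-20)·(-15) − (-75)·(-20) = -1200.
∂h/∂x = [(-0.07)·(-15) − (-0.15)·(-20)] / -1200 = +0.001625
∂h/∂y = [(-20)·(-0.15) − (-75)·(-0.07)] / -1200 = +0.001875
Flow = −∇h = (-0.001625 east, -0.001875 north), which points southwest.

SW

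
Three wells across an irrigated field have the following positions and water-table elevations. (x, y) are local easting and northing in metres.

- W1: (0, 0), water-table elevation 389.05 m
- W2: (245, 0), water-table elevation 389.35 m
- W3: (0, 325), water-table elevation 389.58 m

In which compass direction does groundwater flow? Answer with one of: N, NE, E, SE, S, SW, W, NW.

SW

∂h/∂x = (389.35 − 389.05) / (245 − 0) = +0.001224
∂h/∂y = (389.58 − 389.05) / (325 − 0) = +0.001631
Flow = −∇h = (-0.001224 east, -0.001631 north), which points southwest.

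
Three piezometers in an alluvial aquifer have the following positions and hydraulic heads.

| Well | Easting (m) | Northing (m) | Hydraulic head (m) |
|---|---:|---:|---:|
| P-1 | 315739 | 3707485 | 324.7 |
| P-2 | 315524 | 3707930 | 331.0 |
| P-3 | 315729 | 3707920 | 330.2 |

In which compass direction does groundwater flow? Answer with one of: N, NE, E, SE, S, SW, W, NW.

S

With h = a·x + b·y + c and P-1 as origin, the differences give:
  (-215)·a + 445·b = +6.3
  (-10)·a + 435·b = +5.5
Eliminate b (×435 and ×445, subtract): -89075·a = 293.00 → a = ∂h/∂x = -0.003289
Back-substitute: b = ∂h/∂y = +0.01257.
Flow = −∇h = (+0.003289 east, -0.01257 north), which points south.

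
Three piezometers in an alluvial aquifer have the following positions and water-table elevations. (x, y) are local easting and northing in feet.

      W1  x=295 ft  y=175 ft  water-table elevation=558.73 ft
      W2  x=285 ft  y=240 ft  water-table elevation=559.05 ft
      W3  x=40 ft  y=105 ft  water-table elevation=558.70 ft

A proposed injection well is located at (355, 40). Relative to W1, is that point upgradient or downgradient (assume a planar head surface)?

downgradient

Differences from W1: to W2 (Δx, Δy, Δh) = (-10, 65, +0.32); to W3 = (-255, -70, -0.03).
Solve a·Δx + b·Δy = Δh: det = (-10)·(-70) − (-255)·65 = 17275.
∂h/∂x = [(+0.32)·(-70) − (-0.03)·65] / 17275 = -0.001184
∂h/∂y = [(-10)·(-0.03) − (-255)·(+0.32)] / 17275 = +0.004741
Head at (355, 40) = 558.73 + (-0.001184)·(60) + (+0.004741)·(-135) = 558.02 ft.
That is lower than the 558.73 ft at W1, so the point is downgradient.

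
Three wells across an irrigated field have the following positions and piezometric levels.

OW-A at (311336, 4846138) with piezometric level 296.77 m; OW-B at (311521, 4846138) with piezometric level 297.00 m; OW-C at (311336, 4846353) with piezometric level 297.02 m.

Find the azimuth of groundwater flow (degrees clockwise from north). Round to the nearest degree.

227°

∂h/∂x = (297.00 − 296.77) / (311521 − 311336) = +0.001243
∂h/∂y = (297.02 − 296.77) / (4846353 − 4846138) = +0.001163
Flow direction (−∇h) has components (-0.001243 E, -0.001163 N).
Azimuth = atan2(E, N) = atan2(-0.001243, -0.001163) = 226.9° ≈ 227°.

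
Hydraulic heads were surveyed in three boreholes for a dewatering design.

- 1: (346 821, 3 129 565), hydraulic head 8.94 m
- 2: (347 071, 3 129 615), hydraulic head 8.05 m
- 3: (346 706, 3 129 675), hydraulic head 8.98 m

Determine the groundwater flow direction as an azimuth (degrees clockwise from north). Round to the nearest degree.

With h = a·x + b·y + c and 1 as origin, the differences give:
  250·a + 50·b = -0.89
  (-115)·a + 110·b = +0.04
Eliminate b (×110 and ×50, subtract): 33250·a = -99.900 → a = ∂h/∂x = -0.003005
Back-substitute: b = ∂h/∂y = -0.002777.
Flow direction (−∇h) has components (+0.003005 E, +0.002777 N).
Azimuth = atan2(E, N) = atan2(+0.003005, +0.002777) = 47.2° ≈ 047°.

047°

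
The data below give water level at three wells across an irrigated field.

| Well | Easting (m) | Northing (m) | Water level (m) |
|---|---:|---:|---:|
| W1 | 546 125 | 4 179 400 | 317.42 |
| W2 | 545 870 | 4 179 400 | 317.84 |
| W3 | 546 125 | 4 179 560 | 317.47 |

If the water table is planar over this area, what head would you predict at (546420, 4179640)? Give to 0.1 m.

317.0 m

∂h/∂x = (317.84 − 317.42) / (545870 − 546125) = -0.001647
∂h/∂y = (317.47 − 317.42) / (4179560 − 4179400) = +0.0003125
h(546420, 4179640) = 317.42 + (-0.001647)·(295) + (+0.0003125)·(240) = 317.42 -0.486 +0.075 = 317.009 m.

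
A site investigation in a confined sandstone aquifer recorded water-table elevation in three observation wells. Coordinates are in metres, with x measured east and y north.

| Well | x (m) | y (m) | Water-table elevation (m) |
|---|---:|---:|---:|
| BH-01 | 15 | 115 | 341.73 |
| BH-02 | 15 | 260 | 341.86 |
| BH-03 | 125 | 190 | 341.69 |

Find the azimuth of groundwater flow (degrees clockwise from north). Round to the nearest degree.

133°

With h = a·x + b·y + c and BH-01 as origin, the differences give:
  0·a + 145·b = +0.13
  110·a + 75·b = -0.04
Eliminate b (×75 and ×145, subtract): -15950·a = 15.550 → a = ∂h/∂x = -0.0009749
Back-substitute: b = ∂h/∂y = +0.0008966.
Flow direction (−∇h) has components (+0.0009749 E, -0.0008966 N).
Azimuth = atan2(E, N) = atan2(+0.0009749, -0.0008966) = 132.6° ≈ 133°.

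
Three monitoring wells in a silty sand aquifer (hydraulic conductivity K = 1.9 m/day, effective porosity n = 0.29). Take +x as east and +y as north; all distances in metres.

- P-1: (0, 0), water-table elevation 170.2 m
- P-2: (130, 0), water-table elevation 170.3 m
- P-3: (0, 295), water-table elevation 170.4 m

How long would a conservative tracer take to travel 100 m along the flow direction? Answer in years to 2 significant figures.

41 years

∂h/∂x = (170.3 − 170.2) / (130 − 0) = +0.0007692
∂h/∂y = (170.4 − 170.2) / (295 − 0) = +0.0006780
|∇h| = √(0.0007692² + 0.0006780²) = 0.001025
Seepage velocity v = K·i/n = 1.9 × 0.001025 / 0.29 = 0.006716 m/day.
t = 100 / 0.006716 = 1.489e+04 days = 40.8 years.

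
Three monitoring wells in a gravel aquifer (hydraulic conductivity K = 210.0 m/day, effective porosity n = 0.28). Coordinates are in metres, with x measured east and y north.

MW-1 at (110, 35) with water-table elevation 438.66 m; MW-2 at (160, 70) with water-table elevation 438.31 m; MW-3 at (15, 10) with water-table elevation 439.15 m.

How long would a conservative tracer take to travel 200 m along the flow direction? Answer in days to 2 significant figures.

46 days

With h = a·x + b·y + c and MW-1 as origin, the differences give:
  50·a + 35·b = -0.35
  (-95)·a + (-25)·b = +0.49
Eliminate b (×(-25) and ×35, subtract): 2075·a = -8.400 → a = ∂h/∂x = -0.004048
Back-substitute: b = ∂h/∂y = -0.004217.
|∇h| = √(-0.004048² + -0.004217²) = 0.005845
Seepage velocity v = K·i/n = 210.0 × 0.005845 / 0.28 = 4.384 m/day.
t = 200 / 4.384 = 45.62 days.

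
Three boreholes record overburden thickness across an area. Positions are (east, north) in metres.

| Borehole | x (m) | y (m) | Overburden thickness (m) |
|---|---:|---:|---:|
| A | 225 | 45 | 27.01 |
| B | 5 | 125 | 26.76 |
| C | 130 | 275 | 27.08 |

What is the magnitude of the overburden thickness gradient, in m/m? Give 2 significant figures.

Differences from A: to B (Δx, Δy, Δh) = (-220, 80, -0.25); to C = (-95, 230, +0.07).
Solve a·Δx + b·Δy = Δd: det = (-220)·230 − (-95)·80 = -43000.
∂d/∂x = [(-0.25)·230 − (+0.07)·80] / -43000 = +0.001467
∂d/∂y = [(-220)·(+0.07) − (-95)·(-0.25)] / -43000 = +0.0009105
|∇f| = √(0.001467² + 0.0009105²) = 0.001727 m/m

0.0017 m/m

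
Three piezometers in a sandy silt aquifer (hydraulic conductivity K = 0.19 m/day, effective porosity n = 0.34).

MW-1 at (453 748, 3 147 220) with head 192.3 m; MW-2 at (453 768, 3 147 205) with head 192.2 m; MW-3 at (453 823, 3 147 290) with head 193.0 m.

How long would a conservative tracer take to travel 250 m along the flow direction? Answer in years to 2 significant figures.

Differences from MW-1: to MW-2 (Δx, Δy, Δh) = (20, -15, -0.1); to MW-3 = (75, 70, +0.7).
Determinant of the coordinate differences = 20·70 − 75·(-15) = 2525.
∂h/∂x = [(-0.1)·70 − (+0.7)·(-15)] / 2525 = +0.001386
∂h/∂y = [20·(+0.7) − 75·(-0.1)] / 2525 = +0.008515
|∇h| = √(0.001386² + 0.008515²) = 0.008627
Seepage velocity v = K·i/n = 0.19 × 0.008627 / 0.34 = 0.004821 m/day.
t = 250 / 0.004821 = 5.186e+04 days = 142 years.

140 years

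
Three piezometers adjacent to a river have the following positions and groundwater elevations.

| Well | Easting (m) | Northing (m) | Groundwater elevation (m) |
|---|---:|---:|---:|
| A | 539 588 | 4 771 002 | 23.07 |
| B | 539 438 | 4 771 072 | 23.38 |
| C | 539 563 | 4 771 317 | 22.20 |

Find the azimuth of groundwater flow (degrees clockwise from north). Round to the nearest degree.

049°

With h = a·x + b·y + c and A as origin, the differences give:
  (-150)·a + 70·b = +0.31
  (-25)·a + 315·b = -0.87
Eliminate b (×315 and ×70, subtract): -45500·a = 158.550 → a = ∂h/∂x = -0.003485
Back-substitute: b = ∂h/∂y = -0.003038.
Flow direction (−∇h) has components (+0.003485 E, +0.003038 N).
Azimuth = atan2(E, N) = atan2(+0.003485, +0.003038) = 48.9° ≈ 049°.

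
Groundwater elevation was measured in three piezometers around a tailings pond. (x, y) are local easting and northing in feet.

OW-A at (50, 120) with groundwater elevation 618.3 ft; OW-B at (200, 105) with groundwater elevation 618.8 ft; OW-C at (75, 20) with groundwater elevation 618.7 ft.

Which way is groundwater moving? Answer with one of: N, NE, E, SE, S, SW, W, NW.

NW

Differences from OW-A: to OW-B (Δx, Δy, Δh) = (150, -15, +0.5); to OW-C = (25, -100, +0.4).
Solve a·Δx + b·Δy = Δh: det = 150·(-100) − 25·(-15) = -14625.
∂h/∂x = [(+0.5)·(-100) − (+0.4)·(-15)] / -14625 = +0.003009
∂h/∂y = [150·(+0.4) − 25·(+0.5)] / -14625 = -0.003248
Flow = −∇h = (-0.003009 east, +0.003248 north), which points northwest.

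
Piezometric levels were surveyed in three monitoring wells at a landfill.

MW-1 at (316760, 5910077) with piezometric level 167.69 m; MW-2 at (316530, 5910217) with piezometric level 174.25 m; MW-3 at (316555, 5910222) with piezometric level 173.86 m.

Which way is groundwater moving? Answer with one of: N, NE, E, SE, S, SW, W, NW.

SE

Three-point gradient (reference MW-1): Δ to MW-2 = (-230, 140, +6.56), Δ to MW-3 = (-205, 145, +6.17).
∂h/∂x = -0.01880, ∂h/∂y = +0.01598 (det = -4650).
Flow = −∇h = (+0.01880 east, -0.01598 north), which points southeast.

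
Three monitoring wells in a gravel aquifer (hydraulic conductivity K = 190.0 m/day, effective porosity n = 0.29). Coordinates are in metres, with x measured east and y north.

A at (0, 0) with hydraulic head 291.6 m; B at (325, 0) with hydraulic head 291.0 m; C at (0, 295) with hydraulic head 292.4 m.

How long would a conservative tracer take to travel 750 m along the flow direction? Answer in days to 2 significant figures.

∂h/∂x = (291.0 − 291.6) / (325 − 0) = -0.001846
∂h/∂y = (292.4 − 291.6) / (295 − 0) = +0.002712
|∇h| = √(-0.001846² + 0.002712²) = 0.003281
Seepage velocity v = K·i/n = 190.0 × 0.003281 / 0.29 = 2.15 m/day.
t = 750 / 2.15 = 348.8 days.

350 days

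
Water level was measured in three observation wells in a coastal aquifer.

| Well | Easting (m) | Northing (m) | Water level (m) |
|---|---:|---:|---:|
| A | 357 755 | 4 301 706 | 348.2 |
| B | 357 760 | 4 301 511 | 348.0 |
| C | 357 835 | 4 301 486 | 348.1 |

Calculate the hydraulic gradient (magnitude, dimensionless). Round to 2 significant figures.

Differences from A: to B (Δx, Δy, Δh) = (5, -195, -0.2); to C = (80, -220, -0.1).
Determinant of the coordinate differences = 5·(-220) − 80·(-195) = 14500.
∂h/∂x = [(-0.2)·(-220) − (-0.1)·(-195)] / 14500 = +0.001690
∂h/∂y = [5·(-0.1) − 80·(-0.2)] / 14500 = +0.001069
|∇h| = √(0.001690² + 0.001069²) = 0.002

0.0020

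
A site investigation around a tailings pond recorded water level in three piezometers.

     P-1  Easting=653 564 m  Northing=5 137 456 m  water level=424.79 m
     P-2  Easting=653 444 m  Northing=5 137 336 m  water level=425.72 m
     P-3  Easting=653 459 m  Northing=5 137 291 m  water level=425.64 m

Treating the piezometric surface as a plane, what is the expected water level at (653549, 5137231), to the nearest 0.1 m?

Three-point gradient (reference P-1): Δ to P-2 = (-120, -120, +0.93), Δ to P-3 = (-105, -165, +0.85).
∂h/∂x = -0.007146, ∂h/∂y = -0.0006042 (det = 7200).
h(653549, 5137231) = 424.79 + (-0.007146)·(-15) + (-0.0006042)·(-225) = 424.79 +0.107 +0.136 = 425.033 m.

425.0 m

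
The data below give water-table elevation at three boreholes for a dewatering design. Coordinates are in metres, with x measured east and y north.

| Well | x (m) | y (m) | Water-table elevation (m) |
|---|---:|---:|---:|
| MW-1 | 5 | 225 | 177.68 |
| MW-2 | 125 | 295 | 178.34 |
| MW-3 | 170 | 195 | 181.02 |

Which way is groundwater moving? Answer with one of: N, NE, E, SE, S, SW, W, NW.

NW

Differences from MW-1: to MW-2 (Δx, Δy, Δh) = (120, 70, +0.66); to MW-3 = (165, -30, +3.34).
Solve a·Δx + b·Δy = Δh: det = 120·(-30) − 165·70 = -15150.
∂h/∂x = [(+0.66)·(-30) − (+3.34)·70] / -15150 = +0.01674
∂h/∂y = [120·(+3.34) − 165·(+0.66)] / -15150 = -0.01927
Flow = −∇h = (-0.01674 east, +0.01927 north), which points northwest.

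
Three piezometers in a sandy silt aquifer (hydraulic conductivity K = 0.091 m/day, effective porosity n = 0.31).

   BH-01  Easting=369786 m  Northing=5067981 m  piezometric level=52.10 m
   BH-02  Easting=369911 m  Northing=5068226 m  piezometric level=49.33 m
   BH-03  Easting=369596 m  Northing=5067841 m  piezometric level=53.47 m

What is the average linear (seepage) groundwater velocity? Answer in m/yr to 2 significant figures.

1.3 m/yr

Differences from BH-01: to BH-02 (Δx, Δy, Δh) = (125, 245, -2.77); to BH-03 = (-190, -140, +1.37).
Determinant of the coordinate differences = 125·(-140) − (-190)·245 = 29050.
∂h/∂x = [(-2.77)·(-140) − (+1.37)·245] / 29050 = +0.001795
∂h/∂y = [125·(+1.37) − (-190)·(-2.77)] / 29050 = -0.01222
|∇h| = √(0.001795² + -0.01222²) = 0.01235
Seepage velocity v = K·i/n = 0.091 × 0.01235 / 0.31 = 0.003625 m/day = 1.324 m/yr.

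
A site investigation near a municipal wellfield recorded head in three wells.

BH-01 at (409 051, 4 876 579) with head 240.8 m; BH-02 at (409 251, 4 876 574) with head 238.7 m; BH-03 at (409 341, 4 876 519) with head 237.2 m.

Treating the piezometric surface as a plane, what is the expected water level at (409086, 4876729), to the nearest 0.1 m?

Differences from BH-01: to BH-02 (Δx, Δy, Δh) = (200, -5, -2.1); to BH-03 = (290, -60, -3.6).
Solve a·Δx + b·Δy = Δh: det = 200·(-60) − 290·(-5) = -10550.
∂h/∂x = [(-2.1)·(-60) − (-3.6)·(-5)] / -10550 = -0.01024
∂h/∂y = [200·(-3.6) − 290·(-2.1)] / -10550 = +0.01052
h(409086, 4876729) = 240.8 + (-0.01024)·(35) + (+0.01052)·(150) = 240.8 -0.358 +1.578 = 242.020 m.

242.0 m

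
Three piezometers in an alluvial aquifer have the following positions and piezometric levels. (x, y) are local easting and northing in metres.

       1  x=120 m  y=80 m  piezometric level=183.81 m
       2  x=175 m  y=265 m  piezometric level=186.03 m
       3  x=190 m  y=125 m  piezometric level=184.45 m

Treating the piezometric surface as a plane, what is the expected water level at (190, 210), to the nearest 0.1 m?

With h = a·x + b·y + c and 1 as origin, the differences give:
  55·a + 185·b = +2.22
  70·a + 45·b = +0.64
Eliminate b (×45 and ×185, subtract): -10475·a = -18.500 → a = ∂h/∂x = +0.001766
Back-substitute: b = ∂h/∂y = +0.01147.
h(190, 210) = 183.81 + (+0.001766)·(70) + (+0.01147)·(130) = 183.81 +0.124 +1.492 = 185.425 m.

185.4 m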